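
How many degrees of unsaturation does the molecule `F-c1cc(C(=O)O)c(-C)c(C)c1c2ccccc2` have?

9

Molecular formula from the SMILES: C15H13FO2.
DoU = (2C + 2 + N − H − X)/2 = (2·15 + 2 + 0 − 13 − 1)/2 = 18/2 = 9.
(Structurally: 2 ring(s) + 7 π bond(s) = 9.)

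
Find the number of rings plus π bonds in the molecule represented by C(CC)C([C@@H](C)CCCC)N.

Molecular formula from the SMILES: C10H23N.
DoU = (2C + 2 + N − H − X)/2 = (2·10 + 2 + 1 − 23 − 0)/2 = 0/2 = 0.
(Structurally: 0 ring(s) + 0 π bond(s) = 0.)

0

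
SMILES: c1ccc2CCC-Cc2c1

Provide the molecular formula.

Heavy atoms from the SMILES: 10 C.
Implicit hydrogens by atom environment:
  4 × C: 2 H each → 8
  4 × C (aromatic): 1 H each → 4
  2 × C (aromatic): no H
  Total hydrogens = 12.
Molecular formula: C10H12

C10H12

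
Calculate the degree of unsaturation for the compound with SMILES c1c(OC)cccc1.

4

Molecular formula from the SMILES: C7H8O.
DoU = (2C + 2 + N − H − X)/2 = (2·7 + 2 + 0 − 8 − 0)/2 = 8/2 = 4.
(Structurally: 1 ring(s) + 3 π bond(s) = 4.)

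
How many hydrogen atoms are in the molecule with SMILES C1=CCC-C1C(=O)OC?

Hydrogens are implicit in SMILES; fill each atom to its normal valence:
  3 × C: 1 H each → 3
  2 × C: 2 H each → 4
  2 × O: no H
  1 × C: 3 H
  1 × C: no H
  Total hydrogens = 10.

10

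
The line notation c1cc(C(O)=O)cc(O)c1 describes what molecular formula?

Heavy atoms from the SMILES: 7 C, 3 O.
Implicit hydrogens by atom environment:
  4 × C (aromatic): 1 H each → 4
  2 × C (aromatic): no H
  2 × O: 1 H each → 2
  1 × C: no H
  1 × O: no H
  Total hydrogens = 6.
Molecular formula: C7H6O3

C7H6O3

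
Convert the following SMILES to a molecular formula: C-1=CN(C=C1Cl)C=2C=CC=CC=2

C10H8ClN

Heavy atoms from the SMILES: 10 C, 1 Cl, 1 N.
Implicit hydrogens by atom environment:
  8 × C (aromatic): 1 H each → 8
  2 × C (aromatic): no H
  1 × Cl: no H
  1 × N (aromatic): no H
  Total hydrogens = 8.
Molecular formula: C10H8ClN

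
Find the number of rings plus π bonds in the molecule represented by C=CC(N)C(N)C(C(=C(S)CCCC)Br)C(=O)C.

Molecular formula from the SMILES: C13H23BrN2OS.
DoU = (2C + 2 + N − H − X)/2 = (2·13 + 2 + 2 − 23 − 1)/2 = 6/2 = 3.
(Structurally: 0 ring(s) + 3 π bond(s) = 3.)

3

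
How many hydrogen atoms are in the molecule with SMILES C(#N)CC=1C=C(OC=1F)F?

Hydrogens are implicit in SMILES; fill each atom to its normal valence:
  3 × C (aromatic): no H
  2 × F: no H
  1 × C: 2 H
  1 × C (aromatic): 1 H
  1 × C: no H
  1 × N: no H
  1 × O (aromatic): no H
  Total hydrogens = 3.

3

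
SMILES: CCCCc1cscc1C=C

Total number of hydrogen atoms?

14

Hydrogens are implicit in SMILES; fill each atom to its normal valence:
  4 × C: 2 H each → 8
  2 × C (aromatic): 1 H each → 2
  2 × C (aromatic): no H
  1 × C: 3 H
  1 × C: 1 H
  1 × S (aromatic): no H
  Total hydrogens = 14.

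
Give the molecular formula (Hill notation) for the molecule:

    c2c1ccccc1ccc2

Heavy atoms from the SMILES: 10 C.
Implicit hydrogens by atom environment:
  8 × C (aromatic): 1 H each → 8
  2 × C (aromatic): no H
  Total hydrogens = 8.
Molecular formula: C10H8

C10H8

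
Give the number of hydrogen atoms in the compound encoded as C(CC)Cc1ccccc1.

Hydrogens are implicit in SMILES; fill each atom to its normal valence:
  5 × C (aromatic): 1 H each → 5
  3 × C: 2 H each → 6
  1 × C: 3 H
  1 × C (aromatic): no H
  Total hydrogens = 14.

14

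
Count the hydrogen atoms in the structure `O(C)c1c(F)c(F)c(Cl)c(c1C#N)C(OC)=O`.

Hydrogens are implicit in SMILES; fill each atom to its normal valence:
  6 × C (aromatic): no H
  3 × O: no H
  2 × C: 3 H each → 6
  2 × C: no H
  2 × F: no H
  1 × Cl: no H
  1 × N: no H
  Total hydrogens = 6.

6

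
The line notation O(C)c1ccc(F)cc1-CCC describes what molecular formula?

Heavy atoms from the SMILES: 10 C, 1 F, 1 O.
Implicit hydrogens by atom environment:
  3 × C (aromatic): 1 H each → 3
  3 × C (aromatic): no H
  2 × C: 3 H each → 6
  2 × C: 2 H each → 4
  1 × F: no H
  1 × O: no H
  Total hydrogens = 13.
Molecular formula: C10H13FO

C10H13FO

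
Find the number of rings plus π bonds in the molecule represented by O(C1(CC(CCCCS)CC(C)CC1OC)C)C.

Molecular formula from the SMILES: C15H30O2S.
DoU = (2C + 2 + N − H − X)/2 = (2·15 + 2 + 0 − 30 − 0)/2 = 2/2 = 1.
(Structurally: 1 ring(s) + 0 π bond(s) = 1.)

1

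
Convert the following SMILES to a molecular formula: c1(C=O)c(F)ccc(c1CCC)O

C10H11FO2

Heavy atoms from the SMILES: 10 C, 1 F, 2 O.
Implicit hydrogens by atom environment:
  4 × C (aromatic): no H
  2 × C: 2 H each → 4
  2 × C (aromatic): 1 H each → 2
  1 × C: 3 H
  1 × C: 1 H
  1 × F: no H
  1 × O: 1 H
  1 × O: no H
  Total hydrogens = 11.
Molecular formula: C10H11FO2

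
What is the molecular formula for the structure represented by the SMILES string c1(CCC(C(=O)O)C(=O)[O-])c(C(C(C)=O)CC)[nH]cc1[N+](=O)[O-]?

C14H17N2O7-

Heavy atoms from the SMILES: 14 C, 2 N, 7 O.
Implicit hydrogens by atom environment:
  4 × O: no H
  3 × C: 2 H each → 6
  3 × C (aromatic): no H
  3 × C: no H
  2 × C: 3 H each → 6
  2 × C: 1 H each → 2
  2 × O (charge -1): no H
  1 × C (aromatic): 1 H
  1 × N (aromatic): 1 H
  1 × N (charge +1): no H
  1 × O: 1 H
  Total hydrogens = 17.
Net charge -1.
Molecular formula: C14H17N2O7-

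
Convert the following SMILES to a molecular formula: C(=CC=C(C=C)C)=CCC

C10H14

Heavy atoms from the SMILES: 10 C.
Implicit hydrogens by atom environment:
  4 × C: 1 H each → 4
  2 × C: 3 H each → 6
  2 × C: 2 H each → 4
  2 × C: no H
  Total hydrogens = 14.
Molecular formula: C10H14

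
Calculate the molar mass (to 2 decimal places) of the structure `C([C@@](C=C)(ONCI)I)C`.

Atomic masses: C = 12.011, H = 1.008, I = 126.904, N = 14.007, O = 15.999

366.97

Molecular formula: C6H11I2NO.
M = 6×12.011 + 11×1.008 + 2×126.904 + 1×14.007 + 1×15.999 = 366.97 g/mol.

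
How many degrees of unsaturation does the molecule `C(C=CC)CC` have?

Molecular formula from the SMILES: C6H12.
DoU = (2C + 2 + N − H − X)/2 = (2·6 + 2 + 0 − 12 − 0)/2 = 2/2 = 1.
(Structurally: 0 ring(s) + 1 π bond(s) = 1.)

1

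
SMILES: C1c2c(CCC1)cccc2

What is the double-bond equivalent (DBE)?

5

Molecular formula from the SMILES: C10H12.
DoU = (2C + 2 + N − H − X)/2 = (2·10 + 2 + 0 − 12 − 0)/2 = 10/2 = 5.
(Structurally: 2 ring(s) + 3 π bond(s) = 5.)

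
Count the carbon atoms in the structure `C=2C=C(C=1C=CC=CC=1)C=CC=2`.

12

The symbol for carbon appears 12 times in the SMILES.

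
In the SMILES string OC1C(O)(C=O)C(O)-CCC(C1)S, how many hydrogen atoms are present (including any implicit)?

14

Hydrogens are implicit in SMILES; fill each atom to its normal valence:
  4 × C: 1 H each → 4
  3 × C: 2 H each → 6
  3 × O: 1 H each → 3
  1 × C: no H
  1 × O: no H
  1 × S: 1 H
  Total hydrogens = 14.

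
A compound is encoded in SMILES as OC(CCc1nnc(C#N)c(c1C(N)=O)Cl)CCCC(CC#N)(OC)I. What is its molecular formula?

Heavy atoms from the SMILES: 16 C, 1 Cl, 1 I, 5 N, 3 O.
Implicit hydrogens by atom environment:
  6 × C: 2 H each → 12
  4 × C (aromatic): no H
  4 × C: no H
  2 × N (aromatic): no H
  2 × N: no H
  2 × O: no H
  1 × C: 3 H
  1 × C: 1 H
  1 × Cl: no H
  1 × I: no H
  1 × N: 2 H
  1 × O: 1 H
  Total hydrogens = 19.
Molecular formula: C16H19ClIN5O3

C16H19ClIN5O3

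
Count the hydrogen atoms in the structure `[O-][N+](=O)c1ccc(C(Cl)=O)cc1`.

Hydrogens are implicit in SMILES; fill each atom to its normal valence:
  4 × C (aromatic): 1 H each → 4
  2 × C (aromatic): no H
  2 × O: no H
  1 × C: no H
  1 × Cl: no H
  1 × N (charge +1): no H
  1 × O (charge -1): no H
  Total hydrogens = 4.

4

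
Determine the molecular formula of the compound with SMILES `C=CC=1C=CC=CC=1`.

Heavy atoms from the SMILES: 8 C.
Implicit hydrogens by atom environment:
  5 × C (aromatic): 1 H each → 5
  1 × C: 2 H
  1 × C: 1 H
  1 × C (aromatic): no H
  Total hydrogens = 8.
Molecular formula: C8H8

C8H8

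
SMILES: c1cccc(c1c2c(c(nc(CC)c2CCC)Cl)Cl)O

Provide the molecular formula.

C16H17Cl2NO

Heavy atoms from the SMILES: 16 C, 2 Cl, 1 N, 1 O.
Implicit hydrogens by atom environment:
  7 × C (aromatic): no H
  4 × C (aromatic): 1 H each → 4
  3 × C: 2 H each → 6
  2 × C: 3 H each → 6
  2 × Cl: no H
  1 × N (aromatic): no H
  1 × O: 1 H
  Total hydrogens = 17.
Molecular formula: C16H17Cl2NO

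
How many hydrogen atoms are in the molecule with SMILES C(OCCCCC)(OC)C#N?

15

Hydrogens are implicit in SMILES; fill each atom to its normal valence:
  4 × C: 2 H each → 8
  2 × C: 3 H each → 6
  2 × O: no H
  1 × C: 1 H
  1 × C: no H
  1 × N: no H
  Total hydrogens = 15.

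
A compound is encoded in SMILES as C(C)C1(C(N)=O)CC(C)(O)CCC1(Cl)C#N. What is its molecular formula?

Heavy atoms from the SMILES: 11 C, 1 Cl, 2 N, 2 O.
Implicit hydrogens by atom environment:
  5 × C: no H
  4 × C: 2 H each → 8
  2 × C: 3 H each → 6
  1 × Cl: no H
  1 × N: 2 H
  1 × N: no H
  1 × O: 1 H
  1 × O: no H
  Total hydrogens = 17.
Molecular formula: C11H17ClN2O2

C11H17ClN2O2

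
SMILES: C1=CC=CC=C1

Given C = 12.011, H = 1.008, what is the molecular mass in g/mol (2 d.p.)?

78.11

Molecular formula: C6H6.
M = 6×12.011 + 6×1.008 = 78.11 g/mol.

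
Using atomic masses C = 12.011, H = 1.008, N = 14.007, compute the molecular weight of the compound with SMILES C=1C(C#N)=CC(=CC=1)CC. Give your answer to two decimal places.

131.18

Molecular formula: C9H9N.
M = 9×12.011 + 9×1.008 + 1×14.007 = 131.18 g/mol.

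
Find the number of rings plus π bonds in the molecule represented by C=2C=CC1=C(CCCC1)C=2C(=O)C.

Molecular formula from the SMILES: C12H14O.
DoU = (2C + 2 + N − H − X)/2 = (2·12 + 2 + 0 − 14 − 0)/2 = 12/2 = 6.
(Structurally: 2 ring(s) + 4 π bond(s) = 6.)

6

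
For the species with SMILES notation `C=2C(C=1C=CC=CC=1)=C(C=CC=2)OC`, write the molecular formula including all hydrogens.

C13H12O

Heavy atoms from the SMILES: 13 C, 1 O.
Implicit hydrogens by atom environment:
  9 × C (aromatic): 1 H each → 9
  3 × C (aromatic): no H
  1 × C: 3 H
  1 × O: no H
  Total hydrogens = 12.
Molecular formula: C13H12O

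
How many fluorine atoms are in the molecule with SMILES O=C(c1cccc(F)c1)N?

The symbol for fluorine appears 1 time in the SMILES.

1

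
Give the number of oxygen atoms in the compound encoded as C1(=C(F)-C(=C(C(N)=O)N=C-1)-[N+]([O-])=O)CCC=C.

The symbol for oxygen appears 3 times in the SMILES.

3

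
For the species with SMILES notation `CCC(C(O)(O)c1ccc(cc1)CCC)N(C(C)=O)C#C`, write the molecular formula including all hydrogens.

C17H23NO3

Heavy atoms from the SMILES: 17 C, 1 N, 3 O.
Implicit hydrogens by atom environment:
  4 × C (aromatic): 1 H each → 4
  3 × C: 3 H each → 9
  3 × C: 2 H each → 6
  3 × C: no H
  2 × C: 1 H each → 2
  2 × C (aromatic): no H
  2 × O: 1 H each → 2
  1 × N: no H
  1 × O: no H
  Total hydrogens = 23.
Molecular formula: C17H23NO3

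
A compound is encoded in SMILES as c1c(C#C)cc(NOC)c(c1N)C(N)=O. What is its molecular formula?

Heavy atoms from the SMILES: 10 C, 3 N, 2 O.
Implicit hydrogens by atom environment:
  4 × C (aromatic): no H
  2 × C (aromatic): 1 H each → 2
  2 × C: no H
  2 × N: 2 H each → 4
  2 × O: no H
  1 × C: 3 H
  1 × C: 1 H
  1 × N: 1 H
  Total hydrogens = 11.
Molecular formula: C10H11N3O2

C10H11N3O2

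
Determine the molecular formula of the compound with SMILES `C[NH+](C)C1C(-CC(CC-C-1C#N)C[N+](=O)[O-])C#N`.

C12H19N4O2+

Heavy atoms from the SMILES: 12 C, 4 N, 2 O.
Implicit hydrogens by atom environment:
  4 × C: 2 H each → 8
  4 × C: 1 H each → 4
  2 × C: 3 H each → 6
  2 × C: no H
  2 × N: no H
  1 × N (charge +1): 1 H
  1 × N (charge +1): no H
  1 × O: no H
  1 × O (charge -1): no H
  Total hydrogens = 19.
Net charge +1.
Molecular formula: C12H19N4O2+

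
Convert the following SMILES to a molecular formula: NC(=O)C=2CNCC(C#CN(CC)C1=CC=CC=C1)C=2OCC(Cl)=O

C18H20ClN3O3

Heavy atoms from the SMILES: 18 C, 1 Cl, 3 N, 3 O.
Implicit hydrogens by atom environment:
  6 × C: no H
  5 × C (aromatic): 1 H each → 5
  4 × C: 2 H each → 8
  3 × O: no H
  1 × C: 3 H
  1 × C: 1 H
  1 × C (aromatic): no H
  1 × Cl: no H
  1 × N: 2 H
  1 × N: 1 H
  1 × N: no H
  Total hydrogens = 20.
Molecular formula: C18H20ClN3O3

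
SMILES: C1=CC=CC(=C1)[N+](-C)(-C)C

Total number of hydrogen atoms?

14

Hydrogens are implicit in SMILES; fill each atom to its normal valence:
  5 × C (aromatic): 1 H each → 5
  3 × C: 3 H each → 9
  1 × C (aromatic): no H
  1 × N (charge +1): no H
  Total hydrogens = 14.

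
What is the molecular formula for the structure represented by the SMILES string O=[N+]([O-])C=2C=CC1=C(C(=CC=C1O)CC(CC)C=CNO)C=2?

C16H18N2O4

Heavy atoms from the SMILES: 16 C, 2 N, 4 O.
Implicit hydrogens by atom environment:
  5 × C (aromatic): 1 H each → 5
  5 × C (aromatic): no H
  3 × C: 1 H each → 3
  2 × C: 2 H each → 4
  2 × O: 1 H each → 2
  1 × C: 3 H
  1 × N: 1 H
  1 × N (charge +1): no H
  1 × O: no H
  1 × O (charge -1): no H
  Total hydrogens = 18.
Molecular formula: C16H18N2O4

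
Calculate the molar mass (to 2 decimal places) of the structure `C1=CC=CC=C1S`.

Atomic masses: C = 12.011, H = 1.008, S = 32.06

110.17

Molecular formula: C6H6S.
M = 6×12.011 + 6×1.008 + 1×32.06 = 110.17 g/mol.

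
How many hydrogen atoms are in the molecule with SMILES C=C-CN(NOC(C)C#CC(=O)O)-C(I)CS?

Hydrogens are implicit in SMILES; fill each atom to its normal valence:
  3 × C: 2 H each → 6
  3 × C: 1 H each → 3
  3 × C: no H
  2 × O: no H
  1 × C: 3 H
  1 × I: no H
  1 × N: 1 H
  1 × N: no H
  1 × O: 1 H
  1 × S: 1 H
  Total hydrogens = 15.

15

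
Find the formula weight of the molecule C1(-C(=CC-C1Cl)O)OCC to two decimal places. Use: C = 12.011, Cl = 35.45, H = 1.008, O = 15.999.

162.61

Molecular formula: C7H11ClO2.
M = 7×12.011 + 1×35.45 + 11×1.008 + 2×15.999 = 162.61 g/mol.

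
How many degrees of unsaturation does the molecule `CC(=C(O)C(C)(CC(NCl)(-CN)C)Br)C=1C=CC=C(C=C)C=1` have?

Molecular formula from the SMILES: C17H24BrClN2O.
DoU = (2C + 2 + N − H − X)/2 = (2·17 + 2 + 2 − 24 − 2)/2 = 12/2 = 6.
(Structurally: 1 ring(s) + 5 π bond(s) = 6.)

6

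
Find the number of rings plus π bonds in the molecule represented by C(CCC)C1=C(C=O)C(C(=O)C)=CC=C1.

6

Molecular formula from the SMILES: C13H16O2.
DoU = (2C + 2 + N − H − X)/2 = (2·13 + 2 + 0 − 16 − 0)/2 = 12/2 = 6.
(Structurally: 1 ring(s) + 5 π bond(s) = 6.)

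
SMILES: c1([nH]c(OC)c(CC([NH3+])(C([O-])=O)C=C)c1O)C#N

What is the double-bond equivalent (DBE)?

7

Molecular formula from the SMILES: C11H13N3O4.
DoU = (2C + 2 + N − H − X)/2 = (2·11 + 2 + 3 − 13 − 0)/2 = 14/2 = 7.
(Structurally: 1 ring(s) + 6 π bond(s) = 7.)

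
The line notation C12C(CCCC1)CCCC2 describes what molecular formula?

Heavy atoms from the SMILES: 10 C.
Implicit hydrogens by atom environment:
  8 × C: 2 H each → 16
  2 × C: 1 H each → 2
  Total hydrogens = 18.
Molecular formula: C10H18

C10H18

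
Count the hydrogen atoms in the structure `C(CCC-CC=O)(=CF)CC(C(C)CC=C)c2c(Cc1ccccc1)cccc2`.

33

Hydrogens are implicit in SMILES; fill each atom to its normal valence:
  9 × C (aromatic): 1 H each → 9
  8 × C: 2 H each → 16
  5 × C: 1 H each → 5
  3 × C (aromatic): no H
  1 × C: 3 H
  1 × C: no H
  1 × F: no H
  1 × O: no H
  Total hydrogens = 33.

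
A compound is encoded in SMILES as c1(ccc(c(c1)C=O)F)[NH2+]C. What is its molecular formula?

Heavy atoms from the SMILES: 8 C, 1 F, 1 N, 1 O.
Implicit hydrogens by atom environment:
  3 × C (aromatic): 1 H each → 3
  3 × C (aromatic): no H
  1 × C: 3 H
  1 × C: 1 H
  1 × F: no H
  1 × N (charge +1): 2 H
  1 × O: no H
  Total hydrogens = 9.
Net charge +1.
Molecular formula: C8H9FNO+

C8H9FNO+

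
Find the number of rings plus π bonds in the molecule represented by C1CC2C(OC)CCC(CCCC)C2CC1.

2

Molecular formula from the SMILES: C15H28O.
DoU = (2C + 2 + N − H − X)/2 = (2·15 + 2 + 0 − 28 − 0)/2 = 4/2 = 2.
(Structurally: 2 ring(s) + 0 π bond(s) = 2.)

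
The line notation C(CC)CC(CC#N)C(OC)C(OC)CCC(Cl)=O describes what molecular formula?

Heavy atoms from the SMILES: 14 C, 1 Cl, 1 N, 3 O.
Implicit hydrogens by atom environment:
  6 × C: 2 H each → 12
  3 × C: 3 H each → 9
  3 × C: 1 H each → 3
  3 × O: no H
  2 × C: no H
  1 × Cl: no H
  1 × N: no H
  Total hydrogens = 24.
Molecular formula: C14H24ClNO3

C14H24ClNO3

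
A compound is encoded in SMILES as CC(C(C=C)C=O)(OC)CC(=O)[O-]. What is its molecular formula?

Heavy atoms from the SMILES: 9 C, 4 O.
Implicit hydrogens by atom environment:
  3 × C: 1 H each → 3
  3 × O: no H
  2 × C: 3 H each → 6
  2 × C: 2 H each → 4
  2 × C: no H
  1 × O (charge -1): no H
  Total hydrogens = 13.
Net charge -1.
Molecular formula: C9H13O4-

C9H13O4-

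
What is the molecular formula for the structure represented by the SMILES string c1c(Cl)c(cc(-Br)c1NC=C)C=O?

Heavy atoms from the SMILES: 1 Br, 9 C, 1 Cl, 1 N, 1 O.
Implicit hydrogens by atom environment:
  4 × C (aromatic): no H
  2 × C (aromatic): 1 H each → 2
  2 × C: 1 H each → 2
  1 × Br: no H
  1 × C: 2 H
  1 × Cl: no H
  1 × N: 1 H
  1 × O: no H
  Total hydrogens = 7.
Molecular formula: C9H7BrClNO

C9H7BrClNO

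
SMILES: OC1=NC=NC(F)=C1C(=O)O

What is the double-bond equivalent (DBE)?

5

Molecular formula from the SMILES: C5H3FN2O3.
DoU = (2C + 2 + N − H − X)/2 = (2·5 + 2 + 2 − 3 − 1)/2 = 10/2 = 5.
(Structurally: 1 ring(s) + 4 π bond(s) = 5.)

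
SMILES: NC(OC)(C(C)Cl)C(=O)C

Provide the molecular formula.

C6H12ClNO2

Heavy atoms from the SMILES: 6 C, 1 Cl, 1 N, 2 O.
Implicit hydrogens by atom environment:
  3 × C: 3 H each → 9
  2 × C: no H
  2 × O: no H
  1 × C: 1 H
  1 × Cl: no H
  1 × N: 2 H
  Total hydrogens = 12.
Molecular formula: C6H12ClNO2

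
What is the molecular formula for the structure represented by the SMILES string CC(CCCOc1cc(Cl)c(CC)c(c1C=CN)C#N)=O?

C16H19ClN2O2

Heavy atoms from the SMILES: 16 C, 1 Cl, 2 N, 2 O.
Implicit hydrogens by atom environment:
  5 × C (aromatic): no H
  4 × C: 2 H each → 8
  2 × C: 3 H each → 6
  2 × C: 1 H each → 2
  2 × C: no H
  2 × O: no H
  1 × C (aromatic): 1 H
  1 × Cl: no H
  1 × N: 2 H
  1 × N: no H
  Total hydrogens = 19.
Molecular formula: C16H19ClN2O2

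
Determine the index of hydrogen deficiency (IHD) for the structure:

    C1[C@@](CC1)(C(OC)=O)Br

Molecular formula from the SMILES: C6H9BrO2.
DoU = (2C + 2 + N − H − X)/2 = (2·6 + 2 + 0 − 9 − 1)/2 = 4/2 = 2.
(Structurally: 1 ring(s) + 1 π bond(s) = 2.)

2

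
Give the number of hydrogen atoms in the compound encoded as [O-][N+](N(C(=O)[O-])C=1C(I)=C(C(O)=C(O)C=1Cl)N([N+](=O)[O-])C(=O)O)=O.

3

Hydrogens are implicit in SMILES; fill each atom to its normal valence:
  6 × C (aromatic): no H
  4 × O: no H
  3 × O: 1 H each → 3
  3 × O (charge -1): no H
  2 × C: no H
  2 × N: no H
  2 × N (charge +1): no H
  1 × Cl: no H
  1 × I: no H
  Total hydrogens = 3.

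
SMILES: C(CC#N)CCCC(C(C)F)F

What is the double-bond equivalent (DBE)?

2

Molecular formula from the SMILES: C9H15F2N.
DoU = (2C + 2 + N − H − X)/2 = (2·9 + 2 + 1 − 15 − 2)/2 = 4/2 = 2.
(Structurally: 0 ring(s) + 2 π bond(s) = 2.)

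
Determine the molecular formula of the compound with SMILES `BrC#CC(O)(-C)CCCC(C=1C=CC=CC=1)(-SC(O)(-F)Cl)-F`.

C15H16BrClF2O2S

Heavy atoms from the SMILES: 1 Br, 15 C, 1 Cl, 2 F, 2 O, 1 S.
Implicit hydrogens by atom environment:
  5 × C (aromatic): 1 H each → 5
  5 × C: no H
  3 × C: 2 H each → 6
  2 × F: no H
  2 × O: 1 H each → 2
  1 × Br: no H
  1 × C: 3 H
  1 × C (aromatic): no H
  1 × Cl: no H
  1 × S: no H
  Total hydrogens = 16.
Molecular formula: C15H16BrClF2O2S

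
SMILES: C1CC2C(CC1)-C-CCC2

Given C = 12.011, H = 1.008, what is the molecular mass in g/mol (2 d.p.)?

Molecular formula: C10H18.
M = 10×12.011 + 18×1.008 = 138.25 g/mol.

138.25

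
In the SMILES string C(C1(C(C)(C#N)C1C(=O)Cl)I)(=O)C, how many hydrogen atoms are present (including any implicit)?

7

Hydrogens are implicit in SMILES; fill each atom to its normal valence:
  5 × C: no H
  2 × C: 3 H each → 6
  2 × O: no H
  1 × C: 1 H
  1 × Cl: no H
  1 × I: no H
  1 × N: no H
  Total hydrogens = 7.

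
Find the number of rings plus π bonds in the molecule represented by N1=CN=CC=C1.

4

Molecular formula from the SMILES: C4H4N2.
DoU = (2C + 2 + N − H − X)/2 = (2·4 + 2 + 2 − 4 − 0)/2 = 8/2 = 4.
(Structurally: 1 ring(s) + 3 π bond(s) = 4.)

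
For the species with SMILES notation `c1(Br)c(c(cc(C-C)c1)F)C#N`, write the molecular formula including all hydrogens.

Heavy atoms from the SMILES: 1 Br, 9 C, 1 F, 1 N.
Implicit hydrogens by atom environment:
  4 × C (aromatic): no H
  2 × C (aromatic): 1 H each → 2
  1 × Br: no H
  1 × C: 3 H
  1 × C: 2 H
  1 × C: no H
  1 × F: no H
  1 × N: no H
  Total hydrogens = 7.
Molecular formula: C9H7BrFN

C9H7BrFN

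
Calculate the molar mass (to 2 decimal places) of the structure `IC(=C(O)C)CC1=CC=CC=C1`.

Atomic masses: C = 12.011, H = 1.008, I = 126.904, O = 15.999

274.10

Molecular formula: C10H11IO.
M = 10×12.011 + 11×1.008 + 1×126.904 + 1×15.999 = 274.10 g/mol.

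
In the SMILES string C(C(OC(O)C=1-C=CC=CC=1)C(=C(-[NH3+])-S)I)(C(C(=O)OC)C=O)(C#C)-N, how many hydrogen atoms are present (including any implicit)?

Hydrogens are implicit in SMILES; fill each atom to its normal valence:
  5 × C: 1 H each → 5
  5 × C (aromatic): 1 H each → 5
  5 × C: no H
  4 × O: no H
  1 × C: 3 H
  1 × C (aromatic): no H
  1 × I: no H
  1 × N (charge +1): 3 H
  1 × N: 2 H
  1 × O: 1 H
  1 × S: 1 H
  Total hydrogens = 20.

20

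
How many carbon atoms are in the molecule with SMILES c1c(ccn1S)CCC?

The symbol for carbon appears 7 times in the SMILES. Lowercase c denotes aromatic carbon and counts toward C.

7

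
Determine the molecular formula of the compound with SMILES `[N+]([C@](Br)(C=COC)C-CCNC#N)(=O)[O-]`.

Heavy atoms from the SMILES: 1 Br, 8 C, 3 N, 3 O.
Implicit hydrogens by atom environment:
  3 × C: 2 H each → 6
  2 × C: 1 H each → 2
  2 × C: no H
  2 × O: no H
  1 × Br: no H
  1 × C: 3 H
  1 × N: 1 H
  1 × N: no H
  1 × N (charge +1): no H
  1 × O (charge -1): no H
  Total hydrogens = 12.
Molecular formula: C8H12BrN3O3

C8H12BrN3O3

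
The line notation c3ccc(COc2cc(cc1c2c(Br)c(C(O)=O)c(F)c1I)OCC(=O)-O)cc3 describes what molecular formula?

C20H13BrFIO6

Heavy atoms from the SMILES: 1 Br, 20 C, 1 F, 1 I, 6 O.
Implicit hydrogens by atom environment:
  9 × C (aromatic): no H
  7 × C (aromatic): 1 H each → 7
  4 × O: no H
  2 × C: 2 H each → 4
  2 × C: no H
  2 × O: 1 H each → 2
  1 × Br: no H
  1 × F: no H
  1 × I: no H
  Total hydrogens = 13.
Molecular formula: C20H13BrFIO6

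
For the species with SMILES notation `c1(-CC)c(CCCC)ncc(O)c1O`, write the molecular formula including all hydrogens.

C11H17NO2

Heavy atoms from the SMILES: 11 C, 1 N, 2 O.
Implicit hydrogens by atom environment:
  4 × C: 2 H each → 8
  4 × C (aromatic): no H
  2 × C: 3 H each → 6
  2 × O: 1 H each → 2
  1 × C (aromatic): 1 H
  1 × N (aromatic): no H
  Total hydrogens = 17.
Molecular formula: C11H17NO2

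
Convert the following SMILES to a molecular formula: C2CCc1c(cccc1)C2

Heavy atoms from the SMILES: 10 C.
Implicit hydrogens by atom environment:
  4 × C: 2 H each → 8
  4 × C (aromatic): 1 H each → 4
  2 × C (aromatic): no H
  Total hydrogens = 12.
Molecular formula: C10H12

C10H12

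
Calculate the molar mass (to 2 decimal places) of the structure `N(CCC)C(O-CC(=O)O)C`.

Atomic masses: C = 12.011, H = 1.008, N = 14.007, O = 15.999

Molecular formula: C7H15NO3.
M = 7×12.011 + 15×1.008 + 1×14.007 + 3×15.999 = 161.20 g/mol.

161.20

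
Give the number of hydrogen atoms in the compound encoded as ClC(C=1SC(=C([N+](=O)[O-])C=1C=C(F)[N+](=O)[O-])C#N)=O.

1

Hydrogens are implicit in SMILES; fill each atom to its normal valence:
  4 × C (aromatic): no H
  3 × C: no H
  3 × O: no H
  2 × N (charge +1): no H
  2 × O (charge -1): no H
  1 × C: 1 H
  1 × Cl: no H
  1 × F: no H
  1 × N: no H
  1 × S (aromatic): no H
  Total hydrogens = 1.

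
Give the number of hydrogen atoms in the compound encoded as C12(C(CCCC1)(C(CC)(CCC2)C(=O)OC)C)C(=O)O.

26

Hydrogens are implicit in SMILES; fill each atom to its normal valence:
  8 × C: 2 H each → 16
  5 × C: no H
  3 × C: 3 H each → 9
  3 × O: no H
  1 × O: 1 H
  Total hydrogens = 26.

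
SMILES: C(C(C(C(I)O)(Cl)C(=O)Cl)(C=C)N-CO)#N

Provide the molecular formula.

Heavy atoms from the SMILES: 8 C, 2 Cl, 1 I, 2 N, 3 O.
Implicit hydrogens by atom environment:
  4 × C: no H
  2 × C: 2 H each → 4
  2 × C: 1 H each → 2
  2 × Cl: no H
  2 × O: 1 H each → 2
  1 × I: no H
  1 × N: 1 H
  1 × N: no H
  1 × O: no H
  Total hydrogens = 9.
Molecular formula: C8H9Cl2IN2O3

C8H9Cl2IN2O3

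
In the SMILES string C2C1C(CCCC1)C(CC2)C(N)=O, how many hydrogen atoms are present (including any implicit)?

Hydrogens are implicit in SMILES; fill each atom to its normal valence:
  7 × C: 2 H each → 14
  3 × C: 1 H each → 3
  1 × C: no H
  1 × N: 2 H
  1 × O: no H
  Total hydrogens = 19.

19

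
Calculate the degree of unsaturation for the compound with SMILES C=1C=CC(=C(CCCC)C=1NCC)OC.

Molecular formula from the SMILES: C13H21NO.
DoU = (2C + 2 + N − H − X)/2 = (2·13 + 2 + 1 − 21 − 0)/2 = 8/2 = 4.
(Structurally: 1 ring(s) + 3 π bond(s) = 4.)

4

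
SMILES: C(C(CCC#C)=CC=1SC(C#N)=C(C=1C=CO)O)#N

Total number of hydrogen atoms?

Hydrogens are implicit in SMILES; fill each atom to its normal valence:
  4 × C: 1 H each → 4
  4 × C (aromatic): no H
  4 × C: no H
  2 × C: 2 H each → 4
  2 × N: no H
  2 × O: 1 H each → 2
  1 × S (aromatic): no H
  Total hydrogens = 10.

10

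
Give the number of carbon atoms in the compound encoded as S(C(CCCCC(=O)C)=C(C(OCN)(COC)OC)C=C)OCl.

15

The symbol for carbon appears 15 times in the SMILES. (Cl is a single chlorine, not C + l.)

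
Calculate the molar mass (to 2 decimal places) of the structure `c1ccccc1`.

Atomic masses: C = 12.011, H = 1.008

78.11

Molecular formula: C6H6.
M = 6×12.011 + 6×1.008 = 78.11 g/mol.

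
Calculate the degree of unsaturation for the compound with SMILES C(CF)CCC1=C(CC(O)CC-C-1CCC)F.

Molecular formula from the SMILES: C14H24F2O.
DoU = (2C + 2 + N − H − X)/2 = (2·14 + 2 + 0 − 24 − 2)/2 = 4/2 = 2.
(Structurally: 1 ring(s) + 1 π bond(s) = 2.)

2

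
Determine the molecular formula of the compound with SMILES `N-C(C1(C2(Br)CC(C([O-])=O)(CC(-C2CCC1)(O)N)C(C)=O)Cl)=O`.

Heavy atoms from the SMILES: 1 Br, 14 C, 1 Cl, 2 N, 5 O.
Implicit hydrogens by atom environment:
  7 × C: no H
  5 × C: 2 H each → 10
  3 × O: no H
  2 × N: 2 H each → 4
  1 × Br: no H
  1 × C: 3 H
  1 × C: 1 H
  1 × Cl: no H
  1 × O: 1 H
  1 × O (charge -1): no H
  Total hydrogens = 19.
Net charge -1.
Molecular formula: C14H19BrClN2O5-

C14H19BrClN2O5-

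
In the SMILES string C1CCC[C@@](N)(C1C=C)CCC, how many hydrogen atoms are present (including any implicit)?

Hydrogens are implicit in SMILES; fill each atom to its normal valence:
  7 × C: 2 H each → 14
  2 × C: 1 H each → 2
  1 × C: 3 H
  1 × C: no H
  1 × N: 2 H
  Total hydrogens = 21.

21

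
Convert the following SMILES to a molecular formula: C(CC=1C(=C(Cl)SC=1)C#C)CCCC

Heavy atoms from the SMILES: 12 C, 1 Cl, 1 S.
Implicit hydrogens by atom environment:
  5 × C: 2 H each → 10
  3 × C (aromatic): no H
  1 × C: 3 H
  1 × C (aromatic): 1 H
  1 × C: 1 H
  1 × C: no H
  1 × Cl: no H
  1 × S (aromatic): no H
  Total hydrogens = 15.
Molecular formula: C12H15ClS

C12H15ClS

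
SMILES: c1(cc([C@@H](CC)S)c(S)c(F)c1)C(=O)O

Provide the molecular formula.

Heavy atoms from the SMILES: 10 C, 1 F, 2 O, 2 S.
Implicit hydrogens by atom environment:
  4 × C (aromatic): no H
  2 × C (aromatic): 1 H each → 2
  2 × S: 1 H each → 2
  1 × C: 3 H
  1 × C: 2 H
  1 × C: 1 H
  1 × C: no H
  1 × F: no H
  1 × O: 1 H
  1 × O: no H
  Total hydrogens = 11.
Molecular formula: C10H11FO2S2

C10H11FO2S2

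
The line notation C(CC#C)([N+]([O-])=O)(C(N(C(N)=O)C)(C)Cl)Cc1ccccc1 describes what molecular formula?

Heavy atoms from the SMILES: 15 C, 1 Cl, 3 N, 3 O.
Implicit hydrogens by atom environment:
  5 × C (aromatic): 1 H each → 5
  4 × C: no H
  2 × C: 3 H each → 6
  2 × C: 2 H each → 4
  2 × O: no H
  1 × C: 1 H
  1 × C (aromatic): no H
  1 × Cl: no H
  1 × N: 2 H
  1 × N (charge +1): no H
  1 × N: no H
  1 × O (charge -1): no H
  Total hydrogens = 18.
Molecular formula: C15H18ClN3O3

C15H18ClN3O3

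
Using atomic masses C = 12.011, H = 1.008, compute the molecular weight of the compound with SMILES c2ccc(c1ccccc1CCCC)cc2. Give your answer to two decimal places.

210.32

Molecular formula: C16H18.
M = 16×12.011 + 18×1.008 = 210.32 g/mol.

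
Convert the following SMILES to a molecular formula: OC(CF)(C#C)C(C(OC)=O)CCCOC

Heavy atoms from the SMILES: 11 C, 1 F, 4 O.
Implicit hydrogens by atom environment:
  4 × C: 2 H each → 8
  3 × C: no H
  3 × O: no H
  2 × C: 3 H each → 6
  2 × C: 1 H each → 2
  1 × F: no H
  1 × O: 1 H
  Total hydrogens = 17.
Molecular formula: C11H17FO4

C11H17FO4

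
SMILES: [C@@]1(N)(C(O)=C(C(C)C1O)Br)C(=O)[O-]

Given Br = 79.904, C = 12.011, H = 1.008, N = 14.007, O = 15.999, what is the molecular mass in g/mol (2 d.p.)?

251.06

Molecular formula: C7H9BrNO4-.
M = 1×79.904 + 7×12.011 + 9×1.008 + 1×14.007 + 4×15.999 = 251.06 g/mol.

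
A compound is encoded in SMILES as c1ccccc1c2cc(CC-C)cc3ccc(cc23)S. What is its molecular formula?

C19H18S

Heavy atoms from the SMILES: 19 C, 1 S.
Implicit hydrogens by atom environment:
  10 × C (aromatic): 1 H each → 10
  6 × C (aromatic): no H
  2 × C: 2 H each → 4
  1 × C: 3 H
  1 × S: 1 H
  Total hydrogens = 18.
Molecular formula: C19H18S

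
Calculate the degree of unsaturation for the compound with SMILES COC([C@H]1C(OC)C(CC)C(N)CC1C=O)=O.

Molecular formula from the SMILES: C12H21NO4.
DoU = (2C + 2 + N − H − X)/2 = (2·12 + 2 + 1 − 21 − 0)/2 = 6/2 = 3.
(Structurally: 1 ring(s) + 2 π bond(s) = 3.)

3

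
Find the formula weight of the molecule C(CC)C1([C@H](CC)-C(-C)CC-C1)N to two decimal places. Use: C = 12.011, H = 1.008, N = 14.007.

183.34

Molecular formula: C12H25N.
M = 12×12.011 + 25×1.008 + 1×14.007 = 183.34 g/mol.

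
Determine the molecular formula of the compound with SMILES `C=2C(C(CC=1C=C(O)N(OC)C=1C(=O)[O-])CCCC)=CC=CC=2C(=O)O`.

C19H22NO6-

Heavy atoms from the SMILES: 19 C, 1 N, 6 O.
Implicit hydrogens by atom environment:
  5 × C (aromatic): 1 H each → 5
  5 × C (aromatic): no H
  4 × C: 2 H each → 8
  3 × O: no H
  2 × C: 3 H each → 6
  2 × C: no H
  2 × O: 1 H each → 2
  1 × C: 1 H
  1 × N (aromatic): no H
  1 × O (charge -1): no H
  Total hydrogens = 22.
Net charge -1.
Molecular formula: C19H22NO6-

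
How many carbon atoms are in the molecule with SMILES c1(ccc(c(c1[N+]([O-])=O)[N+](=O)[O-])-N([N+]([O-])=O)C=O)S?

7

The symbol for carbon appears 7 times in the SMILES. Lowercase c denotes aromatic carbon and counts toward C.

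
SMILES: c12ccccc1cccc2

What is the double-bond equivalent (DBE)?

7

Molecular formula from the SMILES: C10H8.
DoU = (2C + 2 + N − H − X)/2 = (2·10 + 2 + 0 − 8 − 0)/2 = 14/2 = 7.
(Structurally: 2 ring(s) + 5 π bond(s) = 7.)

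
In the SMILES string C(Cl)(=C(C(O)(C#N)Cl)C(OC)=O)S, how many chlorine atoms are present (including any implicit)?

The symbol for chlorine appears 2 times in the SMILES.

2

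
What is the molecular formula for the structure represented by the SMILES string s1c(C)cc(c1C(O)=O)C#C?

Heavy atoms from the SMILES: 8 C, 2 O, 1 S.
Implicit hydrogens by atom environment:
  3 × C (aromatic): no H
  2 × C: no H
  1 × C: 3 H
  1 × C (aromatic): 1 H
  1 × C: 1 H
  1 × O: 1 H
  1 × O: no H
  1 × S (aromatic): no H
  Total hydrogens = 6.
Molecular formula: C8H6O2S

C8H6O2S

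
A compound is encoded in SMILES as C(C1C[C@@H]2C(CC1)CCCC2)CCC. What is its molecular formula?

C14H26

Heavy atoms from the SMILES: 14 C.
Implicit hydrogens by atom environment:
  10 × C: 2 H each → 20
  3 × C: 1 H each → 3
  1 × C: 3 H
  Total hydrogens = 26.
Molecular formula: C14H26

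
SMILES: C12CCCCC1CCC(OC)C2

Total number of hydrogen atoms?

20

Hydrogens are implicit in SMILES; fill each atom to its normal valence:
  7 × C: 2 H each → 14
  3 × C: 1 H each → 3
  1 × C: 3 H
  1 × O: no H
  Total hydrogens = 20.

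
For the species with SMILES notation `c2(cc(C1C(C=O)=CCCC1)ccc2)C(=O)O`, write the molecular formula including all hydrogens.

C14H14O3

Heavy atoms from the SMILES: 14 C, 3 O.
Implicit hydrogens by atom environment:
  4 × C (aromatic): 1 H each → 4
  3 × C: 2 H each → 6
  3 × C: 1 H each → 3
  2 × C: no H
  2 × C (aromatic): no H
  2 × O: no H
  1 × O: 1 H
  Total hydrogens = 14.
Molecular formula: C14H14O3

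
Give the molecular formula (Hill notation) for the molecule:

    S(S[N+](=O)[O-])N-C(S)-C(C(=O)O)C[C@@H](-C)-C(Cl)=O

Heavy atoms from the SMILES: 7 C, 1 Cl, 2 N, 5 O, 3 S.
Implicit hydrogens by atom environment:
  3 × C: 1 H each → 3
  3 × O: no H
  2 × C: no H
  2 × S: no H
  1 × C: 3 H
  1 × C: 2 H
  1 × Cl: no H
  1 × N: 1 H
  1 × N (charge +1): no H
  1 × O: 1 H
  1 × O (charge -1): no H
  1 × S: 1 H
  Total hydrogens = 11.
Molecular formula: C7H11ClN2O5S3

C7H11ClN2O5S3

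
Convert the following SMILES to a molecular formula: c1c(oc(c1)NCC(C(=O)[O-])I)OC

Heavy atoms from the SMILES: 8 C, 1 I, 1 N, 4 O.
Implicit hydrogens by atom environment:
  2 × C (aromatic): 1 H each → 2
  2 × C (aromatic): no H
  2 × O: no H
  1 × C: 3 H
  1 × C: 2 H
  1 × C: 1 H
  1 × C: no H
  1 × I: no H
  1 × N: 1 H
  1 × O (aromatic): no H
  1 × O (charge -1): no H
  Total hydrogens = 9.
Net charge -1.
Molecular formula: C8H9INO4-

C8H9INO4-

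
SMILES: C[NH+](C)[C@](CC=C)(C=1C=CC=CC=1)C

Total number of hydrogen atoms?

20

Hydrogens are implicit in SMILES; fill each atom to its normal valence:
  5 × C (aromatic): 1 H each → 5
  3 × C: 3 H each → 9
  2 × C: 2 H each → 4
  1 × C: 1 H
  1 × C: no H
  1 × C (aromatic): no H
  1 × N (charge +1): 1 H
  Total hydrogens = 20.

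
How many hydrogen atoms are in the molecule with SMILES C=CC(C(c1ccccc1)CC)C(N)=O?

17

Hydrogens are implicit in SMILES; fill each atom to its normal valence:
  5 × C (aromatic): 1 H each → 5
  3 × C: 1 H each → 3
  2 × C: 2 H each → 4
  1 × C: 3 H
  1 × C (aromatic): no H
  1 × C: no H
  1 × N: 2 H
  1 × O: no H
  Total hydrogens = 17.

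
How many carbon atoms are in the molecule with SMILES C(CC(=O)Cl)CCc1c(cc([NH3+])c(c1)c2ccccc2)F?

17

The symbol for carbon appears 17 times in the SMILES. Lowercase c denotes aromatic carbon and counts toward C.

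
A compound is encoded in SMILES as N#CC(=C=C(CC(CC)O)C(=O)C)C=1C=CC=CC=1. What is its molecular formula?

Heavy atoms from the SMILES: 16 C, 1 N, 2 O.
Implicit hydrogens by atom environment:
  5 × C (aromatic): 1 H each → 5
  5 × C: no H
  2 × C: 3 H each → 6
  2 × C: 2 H each → 4
  1 × C: 1 H
  1 × C (aromatic): no H
  1 × N: no H
  1 × O: 1 H
  1 × O: no H
  Total hydrogens = 17.
Molecular formula: C16H17NO2

C16H17NO2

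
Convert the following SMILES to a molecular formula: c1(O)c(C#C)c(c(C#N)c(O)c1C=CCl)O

Heavy atoms from the SMILES: 11 C, 1 Cl, 1 N, 3 O.
Implicit hydrogens by atom environment:
  6 × C (aromatic): no H
  3 × C: 1 H each → 3
  3 × O: 1 H each → 3
  2 × C: no H
  1 × Cl: no H
  1 × N: no H
  Total hydrogens = 6.
Molecular formula: C11H6ClNO3

C11H6ClNO3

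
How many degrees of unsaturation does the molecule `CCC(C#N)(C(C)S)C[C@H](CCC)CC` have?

Molecular formula from the SMILES: C13H25NS.
DoU = (2C + 2 + N − H − X)/2 = (2·13 + 2 + 1 − 25 − 0)/2 = 4/2 = 2.
(Structurally: 0 ring(s) + 2 π bond(s) = 2.)

2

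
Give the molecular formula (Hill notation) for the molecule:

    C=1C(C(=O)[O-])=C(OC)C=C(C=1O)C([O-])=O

Heavy atoms from the SMILES: 9 C, 6 O.
Implicit hydrogens by atom environment:
  4 × C (aromatic): no H
  3 × O: no H
  2 × C (aromatic): 1 H each → 2
  2 × C: no H
  2 × O (charge -1): no H
  1 × C: 3 H
  1 × O: 1 H
  Total hydrogens = 6.
Net charge -2.
Molecular formula: [C9H6O6]2-

[C9H6O6]2-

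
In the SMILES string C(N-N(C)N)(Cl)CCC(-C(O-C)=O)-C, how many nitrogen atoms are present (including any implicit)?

3

The symbol for nitrogen appears 3 times in the SMILES.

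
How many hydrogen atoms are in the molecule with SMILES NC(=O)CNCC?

Hydrogens are implicit in SMILES; fill each atom to its normal valence:
  2 × C: 2 H each → 4
  1 × C: 3 H
  1 × C: no H
  1 × N: 2 H
  1 × N: 1 H
  1 × O: no H
  Total hydrogens = 10.

10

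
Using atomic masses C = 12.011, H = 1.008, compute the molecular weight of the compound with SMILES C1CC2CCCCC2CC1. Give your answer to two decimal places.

138.25

Molecular formula: C10H18.
M = 10×12.011 + 18×1.008 = 138.25 g/mol.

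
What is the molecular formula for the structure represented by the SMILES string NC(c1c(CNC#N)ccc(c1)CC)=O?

C11H13N3O

Heavy atoms from the SMILES: 11 C, 3 N, 1 O.
Implicit hydrogens by atom environment:
  3 × C (aromatic): 1 H each → 3
  3 × C (aromatic): no H
  2 × C: 2 H each → 4
  2 × C: no H
  1 × C: 3 H
  1 × N: 2 H
  1 × N: 1 H
  1 × N: no H
  1 × O: no H
  Total hydrogens = 13.
Molecular formula: C11H13N3O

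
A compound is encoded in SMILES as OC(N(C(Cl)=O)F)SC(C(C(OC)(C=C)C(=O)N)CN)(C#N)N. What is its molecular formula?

Heavy atoms from the SMILES: 11 C, 1 Cl, 1 F, 5 N, 4 O, 1 S.
Implicit hydrogens by atom environment:
  5 × C: no H
  3 × C: 1 H each → 3
  3 × N: 2 H each → 6
  3 × O: no H
  2 × C: 2 H each → 4
  2 × N: no H
  1 × C: 3 H
  1 × Cl: no H
  1 × F: no H
  1 × O: 1 H
  1 × S: no H
  Total hydrogens = 17.
Molecular formula: C11H17ClFN5O4S

C11H17ClFN5O4S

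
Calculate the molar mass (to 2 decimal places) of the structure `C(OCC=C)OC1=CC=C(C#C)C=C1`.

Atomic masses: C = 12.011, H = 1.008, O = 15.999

188.23

Molecular formula: C12H12O2.
M = 12×12.011 + 12×1.008 + 2×15.999 = 188.23 g/mol.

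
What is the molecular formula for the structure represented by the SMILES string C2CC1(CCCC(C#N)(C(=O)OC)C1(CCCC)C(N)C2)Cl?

Heavy atoms from the SMILES: 17 C, 1 Cl, 2 N, 2 O.
Implicit hydrogens by atom environment:
  9 × C: 2 H each → 18
  5 × C: no H
  2 × C: 3 H each → 6
  2 × O: no H
  1 × C: 1 H
  1 × Cl: no H
  1 × N: 2 H
  1 × N: no H
  Total hydrogens = 27.
Molecular formula: C17H27ClN2O2

C17H27ClN2O2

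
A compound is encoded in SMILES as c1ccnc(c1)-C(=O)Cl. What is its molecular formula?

Heavy atoms from the SMILES: 6 C, 1 Cl, 1 N, 1 O.
Implicit hydrogens by atom environment:
  4 × C (aromatic): 1 H each → 4
  1 × C (aromatic): no H
  1 × C: no H
  1 × Cl: no H
  1 × N (aromatic): no H
  1 × O: no H
  Total hydrogens = 4.
Molecular formula: C6H4ClNO

C6H4ClNO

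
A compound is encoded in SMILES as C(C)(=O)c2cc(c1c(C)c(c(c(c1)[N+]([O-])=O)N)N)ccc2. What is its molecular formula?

C15H15N3O3

Heavy atoms from the SMILES: 15 C, 3 N, 3 O.
Implicit hydrogens by atom environment:
  7 × C (aromatic): no H
  5 × C (aromatic): 1 H each → 5
  2 × C: 3 H each → 6
  2 × N: 2 H each → 4
  2 × O: no H
  1 × C: no H
  1 × N (charge +1): no H
  1 × O (charge -1): no H
  Total hydrogens = 15.
Molecular formula: C15H15N3O3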